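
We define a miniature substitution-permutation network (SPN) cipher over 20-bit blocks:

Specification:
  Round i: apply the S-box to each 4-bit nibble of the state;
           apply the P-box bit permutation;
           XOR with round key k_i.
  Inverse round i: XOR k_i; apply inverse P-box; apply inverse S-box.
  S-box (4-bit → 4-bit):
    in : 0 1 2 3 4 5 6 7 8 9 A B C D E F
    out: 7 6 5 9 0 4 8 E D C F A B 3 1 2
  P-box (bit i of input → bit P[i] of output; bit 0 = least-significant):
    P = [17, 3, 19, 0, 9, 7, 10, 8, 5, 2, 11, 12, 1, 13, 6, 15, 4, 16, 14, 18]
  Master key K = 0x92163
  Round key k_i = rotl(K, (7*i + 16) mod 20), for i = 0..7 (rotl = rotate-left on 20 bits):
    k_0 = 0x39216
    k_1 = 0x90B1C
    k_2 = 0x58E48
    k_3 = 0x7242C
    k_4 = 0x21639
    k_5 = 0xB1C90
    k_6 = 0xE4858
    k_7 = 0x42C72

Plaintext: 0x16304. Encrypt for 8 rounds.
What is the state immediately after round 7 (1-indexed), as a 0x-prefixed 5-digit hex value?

s_0 = plaintext = 0x16304
s_1 = Round(s_0, k_0) = 0x244B6
s_2 = Round(s_1, k_1) = 0x94A8D
s_3 = Round(s_2, k_2) = 0x3D164
s_4 = Round(s_3, k_3) = 0x30D3A
s_5 = Round(s_4, k_4) = 0xC3546
s_6 = Round(s_5, k_5) = 0xE9483
s_7 = Round(s_6, k_6) = 0xCCF09
s_8 = Round(s_7, k_7) = 0x98AE5

0xCCF09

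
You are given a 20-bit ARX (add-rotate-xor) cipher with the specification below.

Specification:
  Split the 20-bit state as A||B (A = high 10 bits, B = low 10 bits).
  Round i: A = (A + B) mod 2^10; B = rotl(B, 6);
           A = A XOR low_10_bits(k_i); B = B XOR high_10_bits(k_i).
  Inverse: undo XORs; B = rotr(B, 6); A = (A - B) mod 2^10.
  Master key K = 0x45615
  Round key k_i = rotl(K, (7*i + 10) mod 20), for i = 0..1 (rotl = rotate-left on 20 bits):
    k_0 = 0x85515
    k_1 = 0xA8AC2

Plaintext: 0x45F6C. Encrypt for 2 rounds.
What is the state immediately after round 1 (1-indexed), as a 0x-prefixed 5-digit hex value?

0x65923

s_0 = plaintext = 0x45F6C
s_1 = Round(s_0, k_0) = 0x65923
s_2 = Round(s_1, k_1) = 0x1EE70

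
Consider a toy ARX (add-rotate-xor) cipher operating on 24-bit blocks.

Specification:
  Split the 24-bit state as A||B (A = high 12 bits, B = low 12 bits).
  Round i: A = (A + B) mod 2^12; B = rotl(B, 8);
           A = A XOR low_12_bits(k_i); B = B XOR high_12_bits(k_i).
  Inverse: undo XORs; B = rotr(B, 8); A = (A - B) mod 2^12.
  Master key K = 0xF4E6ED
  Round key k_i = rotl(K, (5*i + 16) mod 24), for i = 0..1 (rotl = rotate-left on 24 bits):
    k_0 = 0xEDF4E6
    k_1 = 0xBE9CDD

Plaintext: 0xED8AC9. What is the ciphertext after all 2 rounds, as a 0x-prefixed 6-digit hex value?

0x86789E

s_0 = plaintext = 0xED8AC9
s_1 = Round(s_0, k_0) = 0xD47773
s_2 = Round(s_1, k_1) = 0x86789E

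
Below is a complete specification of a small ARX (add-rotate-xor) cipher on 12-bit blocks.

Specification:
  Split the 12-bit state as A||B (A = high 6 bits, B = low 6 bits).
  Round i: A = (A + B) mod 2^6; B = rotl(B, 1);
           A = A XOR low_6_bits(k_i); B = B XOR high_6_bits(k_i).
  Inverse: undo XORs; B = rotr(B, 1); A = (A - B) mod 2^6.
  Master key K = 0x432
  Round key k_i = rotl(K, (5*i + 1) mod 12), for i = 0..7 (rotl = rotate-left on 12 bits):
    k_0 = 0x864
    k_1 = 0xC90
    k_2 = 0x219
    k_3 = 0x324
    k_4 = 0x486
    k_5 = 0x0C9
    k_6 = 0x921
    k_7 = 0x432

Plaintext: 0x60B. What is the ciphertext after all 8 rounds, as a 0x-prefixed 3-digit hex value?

s_0 = plaintext = 0x60B
s_1 = Round(s_0, k_0) = 0x1F7
s_2 = Round(s_1, k_1) = 0xB9D
s_3 = Round(s_2, k_2) = 0x4B2
s_4 = Round(s_3, k_3) = 0x829
s_5 = Round(s_4, k_4) = 0x3C1
s_6 = Round(s_5, k_5) = 0x641
s_7 = Round(s_6, k_6) = 0xEE6
s_8 = Round(s_7, k_7) = 0x4DD

0x4DD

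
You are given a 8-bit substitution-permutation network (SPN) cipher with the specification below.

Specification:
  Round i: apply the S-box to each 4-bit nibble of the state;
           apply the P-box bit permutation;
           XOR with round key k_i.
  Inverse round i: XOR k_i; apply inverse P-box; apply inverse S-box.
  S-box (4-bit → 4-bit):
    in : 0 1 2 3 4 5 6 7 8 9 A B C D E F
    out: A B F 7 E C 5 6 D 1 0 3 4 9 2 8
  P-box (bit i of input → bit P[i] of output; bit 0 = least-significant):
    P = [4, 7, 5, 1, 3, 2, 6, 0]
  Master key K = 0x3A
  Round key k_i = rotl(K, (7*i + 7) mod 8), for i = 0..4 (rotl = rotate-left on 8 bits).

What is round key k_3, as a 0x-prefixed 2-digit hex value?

0xA3

K = 0x3A
k_0 = rotl(K, (7*0+7) mod 8) = rotl(K, 7) = 0x1D
k_1 = rotl(K, (7*1+7) mod 8) = rotl(K, 6) = 0x8E
k_2 = rotl(K, (7*2+7) mod 8) = rotl(K, 5) = 0x47
k_3 = rotl(K, (7*3+7) mod 8) = rotl(K, 4) = 0xA3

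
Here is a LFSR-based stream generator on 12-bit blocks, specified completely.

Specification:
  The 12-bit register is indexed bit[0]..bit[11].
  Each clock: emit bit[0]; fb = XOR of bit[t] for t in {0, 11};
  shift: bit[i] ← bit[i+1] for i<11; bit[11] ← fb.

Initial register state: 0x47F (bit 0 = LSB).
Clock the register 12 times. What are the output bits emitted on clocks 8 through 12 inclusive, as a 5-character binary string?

reg_0 = 0x47F
clock 1: out=1, reg = 0xA3F
clock 2: out=1, reg = 0x51F
clock 3: out=1, reg = 0xA8F
clock 4: out=1, reg = 0x547
clock 5: out=1, reg = 0xAA3
clock 6: out=1, reg = 0x551
clock 7: out=1, reg = 0xAA8
clock 8: out=0, reg = 0xD54
clock 9: out=0, reg = 0xEAA
clock 10: out=0, reg = 0xF55
clock 11: out=1, reg = 0x7AA
clock 12: out=0, reg = 0x3D5

00010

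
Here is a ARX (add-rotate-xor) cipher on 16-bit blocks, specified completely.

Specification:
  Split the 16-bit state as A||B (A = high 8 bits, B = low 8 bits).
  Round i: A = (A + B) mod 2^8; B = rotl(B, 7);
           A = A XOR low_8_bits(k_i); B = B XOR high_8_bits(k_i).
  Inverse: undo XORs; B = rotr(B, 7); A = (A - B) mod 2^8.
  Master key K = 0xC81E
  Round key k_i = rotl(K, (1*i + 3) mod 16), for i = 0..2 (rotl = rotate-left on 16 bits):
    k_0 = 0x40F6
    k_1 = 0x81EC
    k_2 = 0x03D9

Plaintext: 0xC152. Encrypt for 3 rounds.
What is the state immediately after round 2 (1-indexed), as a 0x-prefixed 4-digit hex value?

0xA235

s_0 = plaintext = 0xC152
s_1 = Round(s_0, k_0) = 0xE569
s_2 = Round(s_1, k_1) = 0xA235
s_3 = Round(s_2, k_2) = 0x0E99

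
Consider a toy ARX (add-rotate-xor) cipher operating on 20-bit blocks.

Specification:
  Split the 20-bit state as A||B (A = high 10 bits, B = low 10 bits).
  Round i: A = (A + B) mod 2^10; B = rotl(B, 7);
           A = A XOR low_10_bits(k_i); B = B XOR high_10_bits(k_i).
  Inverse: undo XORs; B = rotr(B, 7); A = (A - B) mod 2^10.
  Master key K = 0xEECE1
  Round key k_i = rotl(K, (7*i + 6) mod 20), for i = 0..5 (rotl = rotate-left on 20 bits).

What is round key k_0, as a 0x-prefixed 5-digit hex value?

0xB387B

K = 0xEECE1
k_0 = rotl(K, (7*0+6) mod 20) = rotl(K, 6) = 0xB387B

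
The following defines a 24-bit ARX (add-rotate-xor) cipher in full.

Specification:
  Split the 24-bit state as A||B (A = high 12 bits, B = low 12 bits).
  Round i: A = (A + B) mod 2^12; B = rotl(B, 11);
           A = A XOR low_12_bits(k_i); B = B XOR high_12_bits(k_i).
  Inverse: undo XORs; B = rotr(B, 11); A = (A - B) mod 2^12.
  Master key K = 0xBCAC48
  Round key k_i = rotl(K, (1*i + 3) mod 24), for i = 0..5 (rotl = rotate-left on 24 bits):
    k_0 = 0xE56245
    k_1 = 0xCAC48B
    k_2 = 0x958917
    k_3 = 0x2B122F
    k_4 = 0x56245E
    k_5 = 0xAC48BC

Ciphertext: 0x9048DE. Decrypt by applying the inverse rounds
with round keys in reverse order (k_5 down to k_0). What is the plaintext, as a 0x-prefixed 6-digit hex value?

0xBDE50A

s_0 = ciphertext = 0x9048DE
s_1 = InvRound(s_0, k_5) = 0xD84434
s_2 = InvRound(s_1, k_4) = 0x72E2AC
s_3 = InvRound(s_2, k_3) = 0x4C703A
s_4 = InvRound(s_3, k_2) = 0xB0B2C5
s_5 = InvRound(s_4, k_1) = 0x2ADCD3
s_6 = InvRound(s_5, k_0) = 0xBDE50A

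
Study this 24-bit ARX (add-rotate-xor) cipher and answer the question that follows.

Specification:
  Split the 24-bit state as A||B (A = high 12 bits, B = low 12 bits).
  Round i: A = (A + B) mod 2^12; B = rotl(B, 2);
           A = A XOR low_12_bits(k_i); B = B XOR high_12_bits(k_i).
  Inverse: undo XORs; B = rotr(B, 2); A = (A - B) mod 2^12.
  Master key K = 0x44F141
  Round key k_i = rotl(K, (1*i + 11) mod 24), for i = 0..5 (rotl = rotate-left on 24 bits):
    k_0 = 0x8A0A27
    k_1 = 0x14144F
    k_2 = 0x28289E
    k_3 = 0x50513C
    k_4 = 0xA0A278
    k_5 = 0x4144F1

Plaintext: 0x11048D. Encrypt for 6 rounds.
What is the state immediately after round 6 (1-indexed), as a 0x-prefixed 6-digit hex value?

0x579B50

s_0 = plaintext = 0x11048D
s_1 = Round(s_0, k_0) = 0xFBAA95
s_2 = Round(s_1, k_1) = 0xE00B17
s_3 = Round(s_2, k_2) = 0x189EDC
s_4 = Round(s_3, k_3) = 0x159E76
s_5 = Round(s_4, k_4) = 0xDB73D1
s_6 = Round(s_5, k_5) = 0x579B50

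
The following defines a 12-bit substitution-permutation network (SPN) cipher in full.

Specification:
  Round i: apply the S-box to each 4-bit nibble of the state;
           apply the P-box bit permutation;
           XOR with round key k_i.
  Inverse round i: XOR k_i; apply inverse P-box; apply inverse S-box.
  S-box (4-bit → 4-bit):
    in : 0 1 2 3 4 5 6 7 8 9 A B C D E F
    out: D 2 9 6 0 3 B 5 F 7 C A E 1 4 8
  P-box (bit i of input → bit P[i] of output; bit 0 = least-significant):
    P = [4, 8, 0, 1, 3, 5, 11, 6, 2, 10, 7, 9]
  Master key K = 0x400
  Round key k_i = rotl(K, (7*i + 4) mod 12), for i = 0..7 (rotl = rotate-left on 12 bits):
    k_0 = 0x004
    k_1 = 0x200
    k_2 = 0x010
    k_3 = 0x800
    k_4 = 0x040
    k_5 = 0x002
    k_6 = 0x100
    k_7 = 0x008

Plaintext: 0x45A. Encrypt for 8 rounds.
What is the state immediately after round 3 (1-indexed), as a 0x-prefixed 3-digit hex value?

s_0 = plaintext = 0x45A
s_1 = Round(s_0, k_0) = 0x02F
s_2 = Round(s_1, k_1) = 0x0CE
s_3 = Round(s_2, k_2) = 0xAF5
s_4 = Round(s_3, k_3) = 0xBD0
s_5 = Round(s_4, k_4) = 0x65B
s_6 = Round(s_5, k_5) = 0x72C
s_7 = Round(s_6, k_6) = 0x0CF
s_8 = Round(s_7, k_7) = 0xAEE

0xAF5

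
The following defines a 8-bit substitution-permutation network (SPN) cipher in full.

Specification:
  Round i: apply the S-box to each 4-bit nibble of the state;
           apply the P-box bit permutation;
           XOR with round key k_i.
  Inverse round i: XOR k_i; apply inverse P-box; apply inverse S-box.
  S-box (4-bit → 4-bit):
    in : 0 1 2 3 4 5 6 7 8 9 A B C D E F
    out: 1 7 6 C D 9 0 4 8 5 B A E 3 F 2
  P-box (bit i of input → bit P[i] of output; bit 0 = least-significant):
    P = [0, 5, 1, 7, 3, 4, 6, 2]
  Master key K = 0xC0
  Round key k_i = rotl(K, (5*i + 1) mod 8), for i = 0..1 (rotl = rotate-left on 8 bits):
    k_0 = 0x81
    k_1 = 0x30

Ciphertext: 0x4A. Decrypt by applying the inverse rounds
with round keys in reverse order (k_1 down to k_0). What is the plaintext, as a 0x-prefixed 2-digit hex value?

0xF4

s_0 = ciphertext = 0x4A
s_1 = InvRound(s_0, k_1) = 0x12
s_2 = InvRound(s_1, k_0) = 0xF4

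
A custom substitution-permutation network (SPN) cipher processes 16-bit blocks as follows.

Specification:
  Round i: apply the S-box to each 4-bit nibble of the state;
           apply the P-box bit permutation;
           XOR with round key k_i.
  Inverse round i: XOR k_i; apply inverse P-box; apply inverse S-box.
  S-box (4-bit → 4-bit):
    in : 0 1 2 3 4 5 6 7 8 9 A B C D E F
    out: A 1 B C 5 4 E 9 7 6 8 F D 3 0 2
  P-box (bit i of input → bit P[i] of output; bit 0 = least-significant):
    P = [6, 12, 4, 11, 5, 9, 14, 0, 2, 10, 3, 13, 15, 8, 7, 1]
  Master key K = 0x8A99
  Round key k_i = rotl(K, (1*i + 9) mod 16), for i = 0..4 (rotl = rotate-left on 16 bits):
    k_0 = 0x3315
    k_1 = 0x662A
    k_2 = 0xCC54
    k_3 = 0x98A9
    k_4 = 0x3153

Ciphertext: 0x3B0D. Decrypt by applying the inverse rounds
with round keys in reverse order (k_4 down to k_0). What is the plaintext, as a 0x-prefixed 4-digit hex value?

0xE202

s_0 = ciphertext = 0x3B0D
s_1 = InvRound(s_0, k_4) = 0xA4FC
s_2 = InvRound(s_1, k_3) = 0xE2AB
s_3 = InvRound(s_2, k_2) = 0x3B2C
s_4 = InvRound(s_3, k_1) = 0x0D50
s_5 = InvRound(s_4, k_0) = 0xE202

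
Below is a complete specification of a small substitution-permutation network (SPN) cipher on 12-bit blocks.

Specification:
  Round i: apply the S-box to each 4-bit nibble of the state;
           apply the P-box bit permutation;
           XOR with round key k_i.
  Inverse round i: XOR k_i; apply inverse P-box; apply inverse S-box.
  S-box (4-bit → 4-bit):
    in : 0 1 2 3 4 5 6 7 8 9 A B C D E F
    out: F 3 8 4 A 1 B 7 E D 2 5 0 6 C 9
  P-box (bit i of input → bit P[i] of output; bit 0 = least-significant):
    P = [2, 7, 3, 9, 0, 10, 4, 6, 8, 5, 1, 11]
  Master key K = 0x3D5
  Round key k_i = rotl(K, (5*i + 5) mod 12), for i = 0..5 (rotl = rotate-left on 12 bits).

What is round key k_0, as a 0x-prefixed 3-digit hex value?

0xAA7

K = 0x3D5
k_0 = rotl(K, (5*0+5) mod 12) = rotl(K, 5) = 0xAA7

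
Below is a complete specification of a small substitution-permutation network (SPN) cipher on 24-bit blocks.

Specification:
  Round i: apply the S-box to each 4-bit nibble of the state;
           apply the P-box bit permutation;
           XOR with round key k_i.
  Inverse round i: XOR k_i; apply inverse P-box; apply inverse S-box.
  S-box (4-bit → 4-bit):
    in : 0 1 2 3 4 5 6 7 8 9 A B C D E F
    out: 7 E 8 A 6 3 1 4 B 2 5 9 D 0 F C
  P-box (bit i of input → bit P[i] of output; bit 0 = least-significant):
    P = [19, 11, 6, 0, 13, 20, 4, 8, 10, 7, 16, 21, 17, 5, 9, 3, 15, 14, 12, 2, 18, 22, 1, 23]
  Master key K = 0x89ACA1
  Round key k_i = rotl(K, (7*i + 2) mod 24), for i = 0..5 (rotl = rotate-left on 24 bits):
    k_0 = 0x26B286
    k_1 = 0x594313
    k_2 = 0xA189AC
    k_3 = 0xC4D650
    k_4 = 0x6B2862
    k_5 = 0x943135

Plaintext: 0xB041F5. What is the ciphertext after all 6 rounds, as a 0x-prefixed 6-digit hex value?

0x09D36F

s_0 = plaintext = 0xB041F5
s_1 = Round(s_0, k_0) = 0x8B6936
s_2 = Round(s_1, k_1) = 0x87C297
s_3 = Round(s_2, k_2) = 0x579BE4
s_4 = Round(s_3, k_3) = 0xB0EB20
s_5 = Round(s_4, k_4) = 0xC5F70A
s_6 = Round(s_5, k_5) = 0x09D36F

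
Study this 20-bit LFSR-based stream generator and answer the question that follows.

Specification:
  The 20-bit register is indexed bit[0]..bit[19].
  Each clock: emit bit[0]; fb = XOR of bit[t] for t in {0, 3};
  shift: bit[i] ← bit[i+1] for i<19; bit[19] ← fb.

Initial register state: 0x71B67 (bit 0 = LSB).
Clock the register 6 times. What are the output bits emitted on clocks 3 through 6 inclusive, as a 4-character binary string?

1001

reg_0 = 0x71B67
clock 1: out=1, reg = 0xB8DB3
clock 2: out=1, reg = 0xDC6D9
clock 3: out=1, reg = 0x6E36C
clock 4: out=0, reg = 0xB71B6
clock 5: out=0, reg = 0x5B8DB
clock 6: out=1, reg = 0x2DC6D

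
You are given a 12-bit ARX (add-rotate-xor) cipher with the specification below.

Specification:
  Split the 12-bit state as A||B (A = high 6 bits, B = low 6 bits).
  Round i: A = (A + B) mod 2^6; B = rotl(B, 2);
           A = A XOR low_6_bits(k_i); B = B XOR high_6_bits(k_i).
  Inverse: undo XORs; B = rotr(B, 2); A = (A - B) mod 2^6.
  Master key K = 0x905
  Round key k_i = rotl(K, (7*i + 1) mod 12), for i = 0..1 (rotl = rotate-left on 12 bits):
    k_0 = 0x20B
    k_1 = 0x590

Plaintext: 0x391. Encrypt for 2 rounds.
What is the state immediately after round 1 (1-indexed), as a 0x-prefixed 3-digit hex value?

0x50D

s_0 = plaintext = 0x391
s_1 = Round(s_0, k_0) = 0x50D
s_2 = Round(s_1, k_1) = 0xC62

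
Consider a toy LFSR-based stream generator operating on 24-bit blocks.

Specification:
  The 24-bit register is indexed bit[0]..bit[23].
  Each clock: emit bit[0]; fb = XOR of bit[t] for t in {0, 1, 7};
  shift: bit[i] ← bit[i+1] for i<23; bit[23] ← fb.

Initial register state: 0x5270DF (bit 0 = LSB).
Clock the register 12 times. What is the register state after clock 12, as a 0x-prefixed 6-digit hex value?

reg_0 = 0x5270DF
clock 1: out=1, reg = 0xA9386F
clock 2: out=1, reg = 0x549C37
clock 3: out=1, reg = 0x2A4E1B
clock 4: out=1, reg = 0x15270D
clock 5: out=1, reg = 0x8A9386
clock 6: out=0, reg = 0x4549C3
clock 7: out=1, reg = 0xA2A4E1
clock 8: out=1, reg = 0x515270
clock 9: out=0, reg = 0x28A938
clock 10: out=0, reg = 0x14549C
clock 11: out=0, reg = 0x8A2A4E
clock 12: out=0, reg = 0xC51527

0xC51527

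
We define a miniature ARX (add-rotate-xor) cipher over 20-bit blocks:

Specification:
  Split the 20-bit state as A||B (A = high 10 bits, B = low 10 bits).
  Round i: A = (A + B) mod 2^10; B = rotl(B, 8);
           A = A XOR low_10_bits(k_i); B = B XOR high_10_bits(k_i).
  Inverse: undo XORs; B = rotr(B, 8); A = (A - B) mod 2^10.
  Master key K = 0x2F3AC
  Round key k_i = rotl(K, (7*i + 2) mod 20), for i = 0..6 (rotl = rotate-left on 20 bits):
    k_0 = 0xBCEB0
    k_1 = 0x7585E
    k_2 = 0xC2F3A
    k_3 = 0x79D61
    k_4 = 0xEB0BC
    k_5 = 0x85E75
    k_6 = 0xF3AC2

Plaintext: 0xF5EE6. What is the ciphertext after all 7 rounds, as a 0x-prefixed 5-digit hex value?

s_0 = plaintext = 0xF5EE6
s_1 = Round(s_0, k_0) = 0x0344A
s_2 = Round(s_1, k_1) = 0x027C4
s_3 = Round(s_2, k_2) = 0x3DFFA
s_4 = Round(s_3, k_3) = 0x64319
s_5 = Round(s_4, k_4) = 0x0566A
s_6 = Round(s_5, k_5) = 0x0288D
s_7 = Round(s_6, k_6) = 0x956ED

0x956ED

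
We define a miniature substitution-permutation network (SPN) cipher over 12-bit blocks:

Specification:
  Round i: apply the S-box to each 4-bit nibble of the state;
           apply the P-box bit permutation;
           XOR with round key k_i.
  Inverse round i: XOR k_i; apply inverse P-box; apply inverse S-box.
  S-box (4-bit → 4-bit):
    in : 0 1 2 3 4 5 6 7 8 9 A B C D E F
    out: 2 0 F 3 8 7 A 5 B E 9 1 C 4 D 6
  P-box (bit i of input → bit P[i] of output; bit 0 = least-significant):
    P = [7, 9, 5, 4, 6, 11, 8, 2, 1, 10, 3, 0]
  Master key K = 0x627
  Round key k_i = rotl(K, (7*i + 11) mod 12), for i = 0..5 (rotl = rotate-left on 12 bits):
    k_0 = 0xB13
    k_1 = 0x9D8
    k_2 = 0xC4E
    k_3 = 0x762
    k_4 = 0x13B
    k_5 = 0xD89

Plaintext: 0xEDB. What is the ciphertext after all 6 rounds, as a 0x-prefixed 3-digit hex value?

s_0 = plaintext = 0xEDB
s_1 = Round(s_0, k_0) = 0xA98
s_2 = Round(s_1, k_1) = 0x24F
s_3 = Round(s_2, k_2) = 0xA61
s_4 = Round(s_3, k_3) = 0xF65
s_5 = Round(s_4, k_4) = 0xF97
s_6 = Round(s_5, k_5) = 0x025

0x025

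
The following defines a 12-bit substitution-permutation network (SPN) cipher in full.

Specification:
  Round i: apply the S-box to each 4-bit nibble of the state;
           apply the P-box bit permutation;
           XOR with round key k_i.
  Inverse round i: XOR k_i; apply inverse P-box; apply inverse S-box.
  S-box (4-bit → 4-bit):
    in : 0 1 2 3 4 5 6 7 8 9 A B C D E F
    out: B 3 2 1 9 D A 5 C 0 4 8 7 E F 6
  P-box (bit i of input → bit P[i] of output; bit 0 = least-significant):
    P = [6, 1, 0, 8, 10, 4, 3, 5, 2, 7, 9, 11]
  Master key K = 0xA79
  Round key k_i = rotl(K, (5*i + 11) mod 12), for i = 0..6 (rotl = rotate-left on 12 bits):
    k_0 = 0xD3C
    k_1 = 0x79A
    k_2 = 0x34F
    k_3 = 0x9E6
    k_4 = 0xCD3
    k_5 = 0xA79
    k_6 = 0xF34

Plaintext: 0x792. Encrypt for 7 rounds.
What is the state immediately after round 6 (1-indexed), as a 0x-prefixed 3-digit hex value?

0xEBE

s_0 = plaintext = 0x792
s_1 = Round(s_0, k_0) = 0xF3A
s_2 = Round(s_1, k_1) = 0x11B
s_3 = Round(s_2, k_2) = 0x6DB
s_4 = Round(s_3, k_3) = 0x05E
s_5 = Round(s_4, k_4) = 0x13C
s_6 = Round(s_5, k_5) = 0xEBE
s_7 = Round(s_6, k_6) = 0x4D3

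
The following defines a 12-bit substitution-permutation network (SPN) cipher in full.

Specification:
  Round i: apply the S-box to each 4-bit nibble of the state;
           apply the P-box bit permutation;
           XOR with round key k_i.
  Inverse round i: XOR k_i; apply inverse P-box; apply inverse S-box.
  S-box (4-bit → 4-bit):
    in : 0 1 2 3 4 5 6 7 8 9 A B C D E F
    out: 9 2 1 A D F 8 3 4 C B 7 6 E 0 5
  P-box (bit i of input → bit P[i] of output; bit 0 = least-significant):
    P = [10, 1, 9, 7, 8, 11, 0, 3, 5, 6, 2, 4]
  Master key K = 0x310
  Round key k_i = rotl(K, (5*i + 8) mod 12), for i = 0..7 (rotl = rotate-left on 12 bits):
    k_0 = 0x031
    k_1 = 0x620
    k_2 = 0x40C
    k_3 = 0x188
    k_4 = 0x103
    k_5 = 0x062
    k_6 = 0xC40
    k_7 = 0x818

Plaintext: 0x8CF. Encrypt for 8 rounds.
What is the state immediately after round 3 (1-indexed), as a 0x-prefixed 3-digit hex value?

s_0 = plaintext = 0x8CF
s_1 = Round(s_0, k_0) = 0xE34
s_2 = Round(s_1, k_1) = 0x8A8
s_3 = Round(s_2, k_2) = 0xF00
s_4 = Round(s_3, k_3) = 0x424
s_5 = Round(s_4, k_4) = 0x6B7
s_6 = Round(s_5, k_5) = 0xD71
s_7 = Round(s_6, k_6) = 0x516
s_8 = Round(s_7, k_7) = 0x0EC

0xF00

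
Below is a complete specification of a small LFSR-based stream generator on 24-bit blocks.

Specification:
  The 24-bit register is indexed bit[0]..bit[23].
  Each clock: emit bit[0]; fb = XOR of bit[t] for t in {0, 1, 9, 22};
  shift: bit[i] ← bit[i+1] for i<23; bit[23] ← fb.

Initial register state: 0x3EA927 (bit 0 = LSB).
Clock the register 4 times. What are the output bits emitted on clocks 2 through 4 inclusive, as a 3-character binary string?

110

reg_0 = 0x3EA927
clock 1: out=1, reg = 0x1F5493
clock 2: out=1, reg = 0x0FAA49
clock 3: out=1, reg = 0x07D524
clock 4: out=0, reg = 0x03EA92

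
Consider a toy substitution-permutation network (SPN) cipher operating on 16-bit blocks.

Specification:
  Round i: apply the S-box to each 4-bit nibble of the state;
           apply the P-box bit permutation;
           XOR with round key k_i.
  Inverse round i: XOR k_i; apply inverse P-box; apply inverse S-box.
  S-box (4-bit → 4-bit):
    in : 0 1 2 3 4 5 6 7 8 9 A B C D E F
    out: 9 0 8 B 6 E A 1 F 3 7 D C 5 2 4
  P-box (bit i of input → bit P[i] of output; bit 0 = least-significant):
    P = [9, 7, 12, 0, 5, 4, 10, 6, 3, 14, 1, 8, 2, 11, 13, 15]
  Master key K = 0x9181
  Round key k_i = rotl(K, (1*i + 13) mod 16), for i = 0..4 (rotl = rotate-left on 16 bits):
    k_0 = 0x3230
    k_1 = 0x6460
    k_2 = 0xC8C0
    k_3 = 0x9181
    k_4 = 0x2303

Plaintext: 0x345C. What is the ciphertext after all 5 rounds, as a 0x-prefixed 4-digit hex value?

s_0 = plaintext = 0x345C
s_1 = Round(s_0, k_0) = 0xEE67
s_2 = Round(s_1, k_1) = 0x2E30
s_3 = Round(s_2, k_2) = 0x0AB1
s_4 = Round(s_3, k_3) = 0x55EF
s_5 = Round(s_4, k_4) = 0xDA11

0xDA11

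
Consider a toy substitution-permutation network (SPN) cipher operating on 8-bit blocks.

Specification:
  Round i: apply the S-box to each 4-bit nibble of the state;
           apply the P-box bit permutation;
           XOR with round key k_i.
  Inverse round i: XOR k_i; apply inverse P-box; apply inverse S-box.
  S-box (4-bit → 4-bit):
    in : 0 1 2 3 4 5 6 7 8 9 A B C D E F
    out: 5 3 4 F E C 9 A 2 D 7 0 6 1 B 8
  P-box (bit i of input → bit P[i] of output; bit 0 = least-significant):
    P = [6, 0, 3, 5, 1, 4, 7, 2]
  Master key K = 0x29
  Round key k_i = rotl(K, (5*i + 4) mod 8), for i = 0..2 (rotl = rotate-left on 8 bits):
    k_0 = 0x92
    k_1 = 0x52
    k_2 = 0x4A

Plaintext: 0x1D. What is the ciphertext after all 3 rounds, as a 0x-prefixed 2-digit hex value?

0x13

s_0 = plaintext = 0x1D
s_1 = Round(s_0, k_0) = 0xC0
s_2 = Round(s_1, k_1) = 0x8A
s_3 = Round(s_2, k_2) = 0x13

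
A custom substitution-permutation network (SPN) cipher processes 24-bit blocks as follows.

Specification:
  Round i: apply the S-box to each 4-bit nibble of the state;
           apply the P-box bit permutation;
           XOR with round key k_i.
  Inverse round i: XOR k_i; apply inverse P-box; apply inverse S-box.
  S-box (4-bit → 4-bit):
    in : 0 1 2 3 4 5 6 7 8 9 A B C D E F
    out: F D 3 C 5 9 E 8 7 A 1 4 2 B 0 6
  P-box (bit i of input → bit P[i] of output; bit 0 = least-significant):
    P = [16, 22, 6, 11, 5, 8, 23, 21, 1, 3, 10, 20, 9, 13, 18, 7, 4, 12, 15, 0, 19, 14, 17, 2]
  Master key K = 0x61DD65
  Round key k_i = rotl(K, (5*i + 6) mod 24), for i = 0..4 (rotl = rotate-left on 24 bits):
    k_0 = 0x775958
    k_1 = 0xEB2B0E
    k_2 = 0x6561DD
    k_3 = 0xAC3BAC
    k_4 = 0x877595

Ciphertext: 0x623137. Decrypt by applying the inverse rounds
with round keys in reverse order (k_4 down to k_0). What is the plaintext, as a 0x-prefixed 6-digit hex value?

0xCECC41

s_0 = ciphertext = 0x623137
s_1 = InvRound(s_0, k_4) = 0xCE3412
s_2 = InvRound(s_1, k_3) = 0x3A58D9
s_3 = InvRound(s_2, k_2) = 0x1CF7CD
s_4 = InvRound(s_3, k_1) = 0xF63130
s_5 = InvRound(s_4, k_0) = 0xCECC41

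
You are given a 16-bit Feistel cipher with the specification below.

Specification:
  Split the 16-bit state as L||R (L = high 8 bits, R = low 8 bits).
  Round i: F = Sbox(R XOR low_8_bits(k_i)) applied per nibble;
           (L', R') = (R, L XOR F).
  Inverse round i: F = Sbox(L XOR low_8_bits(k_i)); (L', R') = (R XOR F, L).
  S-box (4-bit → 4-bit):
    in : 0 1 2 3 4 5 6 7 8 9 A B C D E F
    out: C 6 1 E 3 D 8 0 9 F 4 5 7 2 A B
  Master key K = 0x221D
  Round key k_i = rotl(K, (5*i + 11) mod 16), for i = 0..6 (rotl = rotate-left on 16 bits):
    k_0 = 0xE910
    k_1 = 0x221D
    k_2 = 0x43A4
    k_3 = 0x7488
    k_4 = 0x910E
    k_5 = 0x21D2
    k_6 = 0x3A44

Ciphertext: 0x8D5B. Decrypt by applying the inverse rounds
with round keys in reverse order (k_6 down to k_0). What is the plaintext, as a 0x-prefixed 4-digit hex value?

s_0 = ciphertext = 0x8D5B
s_1 = InvRound(s_0, k_6) = 0x248D
s_2 = InvRound(s_1, k_5) = 0x3524
s_3 = InvRound(s_2, k_4) = 0xC135
s_4 = InvRound(s_3, k_3) = 0x0AC1
s_5 = InvRound(s_4, k_2) = 0x8B0A
s_6 = InvRound(s_5, k_1) = 0xF28B
s_7 = InvRound(s_6, k_0) = 0x2AF2

0x2AF2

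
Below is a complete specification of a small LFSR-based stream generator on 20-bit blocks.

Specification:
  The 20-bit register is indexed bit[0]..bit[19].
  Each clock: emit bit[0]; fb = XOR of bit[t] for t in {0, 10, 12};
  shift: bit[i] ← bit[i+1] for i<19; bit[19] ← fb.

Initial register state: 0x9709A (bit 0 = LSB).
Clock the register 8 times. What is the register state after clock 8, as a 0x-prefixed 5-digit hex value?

reg_0 = 0x9709A
clock 1: out=0, reg = 0xCB84D
clock 2: out=1, reg = 0x65C26
clock 3: out=0, reg = 0x32E13
clock 4: out=1, reg = 0x19709
clock 5: out=1, reg = 0x8CB84
clock 6: out=0, reg = 0x465C2
clock 7: out=0, reg = 0xA32E1
clock 8: out=1, reg = 0x51970

0x51970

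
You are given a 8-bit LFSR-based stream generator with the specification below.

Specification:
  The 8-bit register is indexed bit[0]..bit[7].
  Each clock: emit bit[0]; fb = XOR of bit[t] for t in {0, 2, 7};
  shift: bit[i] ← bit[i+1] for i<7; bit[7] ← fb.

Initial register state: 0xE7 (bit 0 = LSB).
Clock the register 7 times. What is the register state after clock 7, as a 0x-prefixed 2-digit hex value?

0xEB

reg_0 = 0xE7
clock 1: out=1, reg = 0xF3
clock 2: out=1, reg = 0x79
clock 3: out=1, reg = 0xBC
clock 4: out=0, reg = 0x5E
clock 5: out=0, reg = 0xAF
clock 6: out=1, reg = 0xD7
clock 7: out=1, reg = 0xEB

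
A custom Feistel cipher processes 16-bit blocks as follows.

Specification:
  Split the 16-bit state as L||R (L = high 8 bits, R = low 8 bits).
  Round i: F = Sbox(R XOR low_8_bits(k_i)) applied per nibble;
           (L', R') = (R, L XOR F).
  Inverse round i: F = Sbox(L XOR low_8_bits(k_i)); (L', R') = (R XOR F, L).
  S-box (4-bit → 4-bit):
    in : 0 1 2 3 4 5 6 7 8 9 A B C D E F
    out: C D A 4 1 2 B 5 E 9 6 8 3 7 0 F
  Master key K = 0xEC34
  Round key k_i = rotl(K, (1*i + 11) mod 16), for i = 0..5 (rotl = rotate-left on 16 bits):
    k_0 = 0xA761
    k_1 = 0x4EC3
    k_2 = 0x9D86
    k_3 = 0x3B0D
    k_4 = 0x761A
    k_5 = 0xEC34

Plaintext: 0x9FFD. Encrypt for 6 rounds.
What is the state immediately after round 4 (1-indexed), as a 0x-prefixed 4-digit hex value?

0x1D1E

s_0 = plaintext = 0x9FFD
s_1 = Round(s_0, k_0) = 0xFD0C
s_2 = Round(s_1, k_1) = 0x0CC2
s_3 = Round(s_2, k_2) = 0xC21D
s_4 = Round(s_3, k_3) = 0x1D1E
s_5 = Round(s_4, k_4) = 0x1EDC
s_6 = Round(s_5, k_5) = 0xDC10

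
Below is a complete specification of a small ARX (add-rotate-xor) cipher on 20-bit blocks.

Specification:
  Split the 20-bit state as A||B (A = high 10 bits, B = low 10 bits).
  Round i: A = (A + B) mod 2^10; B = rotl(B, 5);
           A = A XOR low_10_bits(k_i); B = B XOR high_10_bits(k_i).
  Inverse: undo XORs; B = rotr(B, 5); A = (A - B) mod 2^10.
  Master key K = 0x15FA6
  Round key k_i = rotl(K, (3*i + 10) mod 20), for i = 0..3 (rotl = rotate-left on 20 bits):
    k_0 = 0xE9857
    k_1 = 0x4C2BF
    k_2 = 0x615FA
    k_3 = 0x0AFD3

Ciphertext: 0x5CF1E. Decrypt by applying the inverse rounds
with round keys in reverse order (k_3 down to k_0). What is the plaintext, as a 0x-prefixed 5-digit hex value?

0x37674

s_0 = ciphertext = 0x5CF1E
s_1 = InvRound(s_0, k_3) = 0xF9EB9
s_2 = InvRound(s_1, k_2) = 0xA1399
s_3 = InvRound(s_2, k_1) = 0xC1935
s_4 = InvRound(s_3, k_0) = 0x37674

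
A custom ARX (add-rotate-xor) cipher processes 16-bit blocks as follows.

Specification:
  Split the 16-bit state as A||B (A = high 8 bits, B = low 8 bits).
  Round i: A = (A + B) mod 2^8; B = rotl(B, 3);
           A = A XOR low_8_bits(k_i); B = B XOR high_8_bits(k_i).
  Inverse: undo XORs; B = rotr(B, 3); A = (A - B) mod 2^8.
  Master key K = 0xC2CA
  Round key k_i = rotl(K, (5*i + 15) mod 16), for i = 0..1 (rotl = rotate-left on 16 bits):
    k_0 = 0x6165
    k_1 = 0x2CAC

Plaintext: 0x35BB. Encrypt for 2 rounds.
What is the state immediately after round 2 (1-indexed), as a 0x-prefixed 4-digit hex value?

0xFDC9

s_0 = plaintext = 0x35BB
s_1 = Round(s_0, k_0) = 0x95BC
s_2 = Round(s_1, k_1) = 0xFDC9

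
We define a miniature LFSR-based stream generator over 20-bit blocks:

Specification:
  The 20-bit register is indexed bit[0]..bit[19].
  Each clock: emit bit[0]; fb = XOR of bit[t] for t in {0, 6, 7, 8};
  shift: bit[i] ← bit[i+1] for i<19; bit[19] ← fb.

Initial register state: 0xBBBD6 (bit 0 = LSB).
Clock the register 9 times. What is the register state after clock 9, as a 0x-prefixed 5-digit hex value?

0xFADDD

reg_0 = 0xBBBD6
clock 1: out=0, reg = 0xDDDEB
clock 2: out=1, reg = 0x6EEF5
clock 3: out=1, reg = 0xB777A
clock 4: out=0, reg = 0x5BBBD
clock 5: out=1, reg = 0xADDDE
clock 6: out=0, reg = 0xD6EEF
clock 7: out=1, reg = 0xEB777
clock 8: out=1, reg = 0xF5BBB
clock 9: out=1, reg = 0xFADDD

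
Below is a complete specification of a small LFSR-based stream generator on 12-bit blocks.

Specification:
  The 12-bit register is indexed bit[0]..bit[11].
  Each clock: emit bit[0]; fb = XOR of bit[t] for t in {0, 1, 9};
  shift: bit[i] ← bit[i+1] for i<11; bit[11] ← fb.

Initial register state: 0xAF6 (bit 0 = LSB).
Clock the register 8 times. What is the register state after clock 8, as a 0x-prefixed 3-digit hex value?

reg_0 = 0xAF6
clock 1: out=0, reg = 0x57B
clock 2: out=1, reg = 0x2BD
clock 3: out=1, reg = 0x15E
clock 4: out=0, reg = 0x8AF
clock 5: out=1, reg = 0x457
clock 6: out=1, reg = 0x22B
clock 7: out=1, reg = 0x915
clock 8: out=1, reg = 0xC8A

0xC8A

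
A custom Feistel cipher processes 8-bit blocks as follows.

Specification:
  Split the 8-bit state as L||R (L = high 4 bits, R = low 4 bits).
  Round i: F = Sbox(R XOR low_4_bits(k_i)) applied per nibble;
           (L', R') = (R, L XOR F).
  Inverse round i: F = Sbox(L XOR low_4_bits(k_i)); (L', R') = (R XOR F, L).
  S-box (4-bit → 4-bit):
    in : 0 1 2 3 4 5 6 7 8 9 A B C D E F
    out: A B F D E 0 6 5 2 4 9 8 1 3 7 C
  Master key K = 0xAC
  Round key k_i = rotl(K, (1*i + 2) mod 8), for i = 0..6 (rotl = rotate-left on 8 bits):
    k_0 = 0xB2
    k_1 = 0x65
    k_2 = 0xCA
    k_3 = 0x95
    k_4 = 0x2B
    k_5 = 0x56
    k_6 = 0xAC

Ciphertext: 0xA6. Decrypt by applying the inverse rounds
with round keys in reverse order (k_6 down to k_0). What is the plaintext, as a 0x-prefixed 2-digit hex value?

0x8D

s_0 = ciphertext = 0xA6
s_1 = InvRound(s_0, k_6) = 0x0A
s_2 = InvRound(s_1, k_5) = 0xC0
s_3 = InvRound(s_2, k_4) = 0x5C
s_4 = InvRound(s_3, k_3) = 0x65
s_5 = InvRound(s_4, k_2) = 0x46
s_6 = InvRound(s_5, k_1) = 0xD4
s_7 = InvRound(s_6, k_0) = 0x8D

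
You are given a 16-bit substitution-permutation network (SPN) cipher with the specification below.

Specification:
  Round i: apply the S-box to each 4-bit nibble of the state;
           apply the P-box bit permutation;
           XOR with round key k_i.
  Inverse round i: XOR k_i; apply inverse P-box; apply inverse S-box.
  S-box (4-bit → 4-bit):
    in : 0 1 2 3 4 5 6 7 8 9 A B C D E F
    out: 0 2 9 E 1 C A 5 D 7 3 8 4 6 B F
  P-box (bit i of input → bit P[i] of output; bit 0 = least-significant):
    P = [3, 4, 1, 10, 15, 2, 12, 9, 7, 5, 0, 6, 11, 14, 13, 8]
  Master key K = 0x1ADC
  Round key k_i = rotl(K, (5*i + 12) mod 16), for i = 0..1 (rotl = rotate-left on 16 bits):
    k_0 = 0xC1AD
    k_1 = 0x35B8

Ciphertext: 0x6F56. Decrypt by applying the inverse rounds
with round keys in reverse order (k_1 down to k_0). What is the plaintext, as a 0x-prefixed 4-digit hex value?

0xF4BF

s_0 = ciphertext = 0x6F56
s_1 = InvRound(s_0, k_1) = 0xAE37
s_2 = InvRound(s_1, k_0) = 0xF4BF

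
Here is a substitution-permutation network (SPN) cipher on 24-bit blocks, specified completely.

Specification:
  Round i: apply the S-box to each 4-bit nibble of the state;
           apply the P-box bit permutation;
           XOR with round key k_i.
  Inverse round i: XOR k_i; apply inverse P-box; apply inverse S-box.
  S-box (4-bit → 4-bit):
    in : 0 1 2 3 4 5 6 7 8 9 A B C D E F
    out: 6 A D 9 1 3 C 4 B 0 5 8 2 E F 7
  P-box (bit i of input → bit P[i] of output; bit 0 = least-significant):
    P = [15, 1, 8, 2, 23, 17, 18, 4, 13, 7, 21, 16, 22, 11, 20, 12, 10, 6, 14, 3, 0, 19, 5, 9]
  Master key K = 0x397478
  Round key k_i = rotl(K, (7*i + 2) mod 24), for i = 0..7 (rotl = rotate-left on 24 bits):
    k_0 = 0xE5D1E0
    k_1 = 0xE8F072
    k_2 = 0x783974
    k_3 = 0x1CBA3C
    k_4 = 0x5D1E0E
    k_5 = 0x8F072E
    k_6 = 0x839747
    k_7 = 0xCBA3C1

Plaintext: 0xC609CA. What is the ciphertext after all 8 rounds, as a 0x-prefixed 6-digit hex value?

s_0 = plaintext = 0xC609CA
s_1 = Round(s_0, k_0) = 0xFF18E8
s_2 = Round(s_1, k_1) = 0x670C85
s_3 = Round(s_2, k_2) = 0xEAF3C6
s_4 = Round(s_3, k_3) = 0x47D519
s_5 = Round(s_4, k_4) = 0x4F669F
s_6 = Round(s_5, k_5) = 0xBED26D
s_7 = Round(s_6, k_6) = 0xB6E819
s_8 = Round(s_7, k_7) = 0x98D959

0x98D959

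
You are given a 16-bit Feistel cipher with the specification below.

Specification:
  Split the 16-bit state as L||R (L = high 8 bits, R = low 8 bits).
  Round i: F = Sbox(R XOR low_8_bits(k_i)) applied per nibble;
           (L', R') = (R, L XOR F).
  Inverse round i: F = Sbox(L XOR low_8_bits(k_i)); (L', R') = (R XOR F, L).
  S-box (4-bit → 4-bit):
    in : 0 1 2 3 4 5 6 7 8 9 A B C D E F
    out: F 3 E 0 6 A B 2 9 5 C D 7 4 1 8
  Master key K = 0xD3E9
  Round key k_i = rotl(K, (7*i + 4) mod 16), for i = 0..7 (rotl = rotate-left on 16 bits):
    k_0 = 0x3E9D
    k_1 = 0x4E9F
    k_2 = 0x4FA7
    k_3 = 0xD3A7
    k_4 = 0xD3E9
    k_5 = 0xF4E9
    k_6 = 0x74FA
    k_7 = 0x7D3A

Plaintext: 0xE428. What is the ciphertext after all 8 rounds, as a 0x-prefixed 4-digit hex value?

s_0 = plaintext = 0xE428
s_1 = Round(s_0, k_0) = 0x283E
s_2 = Round(s_1, k_1) = 0x3EEB
s_3 = Round(s_2, k_2) = 0xEB59
s_4 = Round(s_3, k_3) = 0x596A
s_5 = Round(s_4, k_4) = 0x6AC9
s_6 = Round(s_5, k_5) = 0xC985
s_7 = Round(s_6, k_6) = 0x85E1
s_8 = Round(s_7, k_7) = 0xE1C8

0xE1C8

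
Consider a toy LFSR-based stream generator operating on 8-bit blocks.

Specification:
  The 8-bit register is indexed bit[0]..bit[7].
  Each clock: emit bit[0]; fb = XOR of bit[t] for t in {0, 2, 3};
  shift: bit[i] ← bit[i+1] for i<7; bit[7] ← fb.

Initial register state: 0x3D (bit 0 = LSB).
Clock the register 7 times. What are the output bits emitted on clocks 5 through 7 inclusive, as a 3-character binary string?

110

reg_0 = 0x3D
clock 1: out=1, reg = 0x9E
clock 2: out=0, reg = 0x4F
clock 3: out=1, reg = 0xA7
clock 4: out=1, reg = 0x53
clock 5: out=1, reg = 0xA9
clock 6: out=1, reg = 0x54
clock 7: out=0, reg = 0xAA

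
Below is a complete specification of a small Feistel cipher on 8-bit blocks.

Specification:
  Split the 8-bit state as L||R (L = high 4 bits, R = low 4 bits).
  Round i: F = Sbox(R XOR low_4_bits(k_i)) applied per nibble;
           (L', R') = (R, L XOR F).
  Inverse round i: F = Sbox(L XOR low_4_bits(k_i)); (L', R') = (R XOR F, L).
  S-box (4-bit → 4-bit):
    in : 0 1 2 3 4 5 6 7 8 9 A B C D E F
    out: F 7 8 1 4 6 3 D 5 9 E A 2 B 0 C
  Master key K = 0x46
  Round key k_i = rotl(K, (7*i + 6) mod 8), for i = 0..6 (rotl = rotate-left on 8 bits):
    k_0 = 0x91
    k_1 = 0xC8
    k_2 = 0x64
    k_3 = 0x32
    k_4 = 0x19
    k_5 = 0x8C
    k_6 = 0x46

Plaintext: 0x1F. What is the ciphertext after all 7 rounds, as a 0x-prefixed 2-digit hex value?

s_0 = plaintext = 0x1F
s_1 = Round(s_0, k_0) = 0xF1
s_2 = Round(s_1, k_1) = 0x16
s_3 = Round(s_2, k_2) = 0x69
s_4 = Round(s_3, k_3) = 0x9C
s_5 = Round(s_4, k_4) = 0xCF
s_6 = Round(s_5, k_5) = 0xFD
s_7 = Round(s_6, k_6) = 0xD5

0xD5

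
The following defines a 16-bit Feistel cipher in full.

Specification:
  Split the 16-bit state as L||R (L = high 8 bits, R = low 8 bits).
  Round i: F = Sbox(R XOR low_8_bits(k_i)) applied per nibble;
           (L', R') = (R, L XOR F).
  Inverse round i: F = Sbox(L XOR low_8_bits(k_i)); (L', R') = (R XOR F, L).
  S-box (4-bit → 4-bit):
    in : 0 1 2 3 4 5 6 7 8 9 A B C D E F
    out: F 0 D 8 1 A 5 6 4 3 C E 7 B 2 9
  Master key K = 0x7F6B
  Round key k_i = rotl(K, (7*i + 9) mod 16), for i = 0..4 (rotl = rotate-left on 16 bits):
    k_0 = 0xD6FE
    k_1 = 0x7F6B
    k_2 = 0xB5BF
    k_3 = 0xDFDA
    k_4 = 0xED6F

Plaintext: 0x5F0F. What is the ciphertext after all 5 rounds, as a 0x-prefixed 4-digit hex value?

s_0 = plaintext = 0x5F0F
s_1 = Round(s_0, k_0) = 0x0FCF
s_2 = Round(s_1, k_1) = 0xCFCE
s_3 = Round(s_2, k_2) = 0xCEAF
s_4 = Round(s_3, k_3) = 0xAFA4
s_5 = Round(s_4, k_4) = 0xA4D1

0xA4D1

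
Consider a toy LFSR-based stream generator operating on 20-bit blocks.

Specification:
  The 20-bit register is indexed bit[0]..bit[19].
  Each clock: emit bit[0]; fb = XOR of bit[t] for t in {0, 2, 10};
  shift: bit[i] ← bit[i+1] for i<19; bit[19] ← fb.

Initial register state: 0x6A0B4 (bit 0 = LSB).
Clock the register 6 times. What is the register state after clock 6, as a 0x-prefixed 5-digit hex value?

0xC5A82

reg_0 = 0x6A0B4
clock 1: out=0, reg = 0xB505A
clock 2: out=0, reg = 0x5A82D
clock 3: out=1, reg = 0x2D416
clock 4: out=0, reg = 0x16A0B
clock 5: out=1, reg = 0x8B505
clock 6: out=1, reg = 0xC5A82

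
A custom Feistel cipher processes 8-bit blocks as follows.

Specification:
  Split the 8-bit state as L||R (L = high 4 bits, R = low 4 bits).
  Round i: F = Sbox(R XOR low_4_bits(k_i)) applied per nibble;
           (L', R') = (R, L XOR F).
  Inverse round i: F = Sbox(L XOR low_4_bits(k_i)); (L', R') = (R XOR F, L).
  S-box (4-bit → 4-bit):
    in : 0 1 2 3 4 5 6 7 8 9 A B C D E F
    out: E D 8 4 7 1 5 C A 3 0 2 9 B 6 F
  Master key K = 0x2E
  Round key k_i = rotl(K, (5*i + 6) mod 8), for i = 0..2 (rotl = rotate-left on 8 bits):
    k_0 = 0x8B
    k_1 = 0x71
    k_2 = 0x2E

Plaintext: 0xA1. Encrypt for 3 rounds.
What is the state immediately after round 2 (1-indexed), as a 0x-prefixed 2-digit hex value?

0xA3

s_0 = plaintext = 0xA1
s_1 = Round(s_0, k_0) = 0x1A
s_2 = Round(s_1, k_1) = 0xA3
s_3 = Round(s_2, k_2) = 0x31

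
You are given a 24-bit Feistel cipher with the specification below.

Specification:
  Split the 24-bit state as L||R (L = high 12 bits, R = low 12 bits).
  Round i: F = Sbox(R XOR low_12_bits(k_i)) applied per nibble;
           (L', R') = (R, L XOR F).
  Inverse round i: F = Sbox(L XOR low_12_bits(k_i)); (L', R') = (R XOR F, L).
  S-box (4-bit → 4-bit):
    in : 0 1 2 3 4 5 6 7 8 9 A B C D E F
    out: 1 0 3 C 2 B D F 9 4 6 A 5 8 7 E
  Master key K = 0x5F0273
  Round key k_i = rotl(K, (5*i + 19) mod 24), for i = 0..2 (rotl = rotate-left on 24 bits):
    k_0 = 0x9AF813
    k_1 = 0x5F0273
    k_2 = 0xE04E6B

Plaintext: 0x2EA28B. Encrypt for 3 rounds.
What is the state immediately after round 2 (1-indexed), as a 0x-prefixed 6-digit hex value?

0x4A3F0A

s_0 = plaintext = 0x2EA28B
s_1 = Round(s_0, k_0) = 0x28B4A3
s_2 = Round(s_1, k_1) = 0x4A3F0A
s_3 = Round(s_2, k_2) = 0xF0A473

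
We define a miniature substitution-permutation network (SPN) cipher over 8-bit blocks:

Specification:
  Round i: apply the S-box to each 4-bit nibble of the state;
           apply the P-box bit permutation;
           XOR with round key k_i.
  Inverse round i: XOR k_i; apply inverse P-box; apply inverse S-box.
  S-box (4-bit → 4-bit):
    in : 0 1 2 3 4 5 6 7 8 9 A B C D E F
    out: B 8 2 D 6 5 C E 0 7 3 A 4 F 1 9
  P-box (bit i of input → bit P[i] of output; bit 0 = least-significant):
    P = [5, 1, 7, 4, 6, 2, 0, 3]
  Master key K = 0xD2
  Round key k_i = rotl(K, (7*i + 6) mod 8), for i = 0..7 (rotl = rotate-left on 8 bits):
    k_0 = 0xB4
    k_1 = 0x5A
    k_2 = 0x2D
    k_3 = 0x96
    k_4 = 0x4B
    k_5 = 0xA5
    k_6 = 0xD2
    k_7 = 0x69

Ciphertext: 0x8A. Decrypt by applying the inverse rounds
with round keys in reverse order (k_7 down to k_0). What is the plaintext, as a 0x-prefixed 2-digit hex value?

0xBA

s_0 = ciphertext = 0x8A
s_1 = InvRound(s_0, k_7) = 0x59
s_2 = InvRound(s_1, k_6) = 0x64
s_3 = InvRound(s_2, k_5) = 0x5C
s_4 = InvRound(s_3, k_4) = 0x4B
s_5 = InvRound(s_4, k_3) = 0xD6
s_6 = InvRound(s_5, k_2) = 0x3D
s_7 = InvRound(s_6, k_1) = 0x9A
s_8 = InvRound(s_7, k_0) = 0xBA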